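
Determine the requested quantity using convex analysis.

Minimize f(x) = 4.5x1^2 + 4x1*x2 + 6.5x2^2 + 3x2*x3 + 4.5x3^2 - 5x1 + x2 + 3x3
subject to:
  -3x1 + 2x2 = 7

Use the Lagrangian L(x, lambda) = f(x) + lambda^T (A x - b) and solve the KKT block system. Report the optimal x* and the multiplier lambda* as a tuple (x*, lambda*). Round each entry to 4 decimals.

Form the Lagrangian:
  L(x, lambda) = (1/2) x^T Q x + c^T x + lambda^T (A x - b)
Stationarity (grad_x L = 0): Q x + c + A^T lambda = 0.
Primal feasibility: A x = b.

This gives the KKT block system:
  [ Q   A^T ] [ x     ]   [-c ]
  [ A    0  ] [ lambda ] = [ b ]

Solving the linear system:
  x*      = (-1.5, 1.25, -0.75)
  lambda* = (-4.5)
  f(x*)   = 19

x* = (-1.5, 1.25, -0.75), lambda* = (-4.5)


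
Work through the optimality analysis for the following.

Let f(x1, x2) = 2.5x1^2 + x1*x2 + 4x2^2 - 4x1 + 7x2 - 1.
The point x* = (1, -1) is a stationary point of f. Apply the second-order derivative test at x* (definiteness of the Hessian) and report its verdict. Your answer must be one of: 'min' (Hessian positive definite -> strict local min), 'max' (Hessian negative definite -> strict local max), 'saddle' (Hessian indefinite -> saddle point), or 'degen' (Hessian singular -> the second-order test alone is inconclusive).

Compute the Hessian H = grad^2 f:
  H = [[5, 1], [1, 8]]
Verify stationarity: grad f(x*) = H x* + g = (0, 0).
Eigenvalues of H: 4.6972, 8.3028.
Both eigenvalues > 0, so H is positive definite -> x* is a strict local min.

min


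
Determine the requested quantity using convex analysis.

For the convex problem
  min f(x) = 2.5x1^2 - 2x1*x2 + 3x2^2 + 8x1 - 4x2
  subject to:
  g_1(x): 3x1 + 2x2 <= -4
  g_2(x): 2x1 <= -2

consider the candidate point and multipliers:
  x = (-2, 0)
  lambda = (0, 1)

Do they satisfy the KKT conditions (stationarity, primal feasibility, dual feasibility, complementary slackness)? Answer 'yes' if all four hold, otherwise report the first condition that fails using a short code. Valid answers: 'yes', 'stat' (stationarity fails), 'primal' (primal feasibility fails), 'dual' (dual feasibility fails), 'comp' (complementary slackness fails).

Gradient of f: grad f(x) = Q x + c = (-2, 0)
Constraint values g_i(x) = a_i^T x - b_i:
  g_1((-2, 0)) = -2
  g_2((-2, 0)) = -2
Stationarity residual: grad f(x) + sum_i lambda_i a_i = (0, 0)
  -> stationarity OK
Primal feasibility (all g_i <= 0): OK
Dual feasibility (all lambda_i >= 0): OK
Complementary slackness (lambda_i * g_i(x) = 0 for all i): FAILS

Verdict: the first failing condition is complementary_slackness -> comp.

comp


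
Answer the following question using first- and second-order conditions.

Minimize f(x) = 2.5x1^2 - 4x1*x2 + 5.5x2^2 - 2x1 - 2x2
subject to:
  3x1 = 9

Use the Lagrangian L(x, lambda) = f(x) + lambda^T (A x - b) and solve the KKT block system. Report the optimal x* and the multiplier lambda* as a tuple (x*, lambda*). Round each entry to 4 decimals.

Form the Lagrangian:
  L(x, lambda) = (1/2) x^T Q x + c^T x + lambda^T (A x - b)
Stationarity (grad_x L = 0): Q x + c + A^T lambda = 0.
Primal feasibility: A x = b.

This gives the KKT block system:
  [ Q   A^T ] [ x     ]   [-c ]
  [ A    0  ] [ lambda ] = [ b ]

Solving the linear system:
  x*      = (3, 1.2727)
  lambda* = (-2.6364)
  f(x*)   = 7.5909

x* = (3, 1.2727), lambda* = (-2.6364)


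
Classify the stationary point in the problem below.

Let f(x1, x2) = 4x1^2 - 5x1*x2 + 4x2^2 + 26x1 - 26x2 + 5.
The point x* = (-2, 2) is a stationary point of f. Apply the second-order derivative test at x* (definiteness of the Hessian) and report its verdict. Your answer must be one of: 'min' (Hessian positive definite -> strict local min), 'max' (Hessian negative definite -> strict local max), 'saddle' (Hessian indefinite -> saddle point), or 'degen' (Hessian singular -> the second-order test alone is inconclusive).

Compute the Hessian H = grad^2 f:
  H = [[8, -5], [-5, 8]]
Verify stationarity: grad f(x*) = H x* + g = (0, 0).
Eigenvalues of H: 3, 13.
Both eigenvalues > 0, so H is positive definite -> x* is a strict local min.

min


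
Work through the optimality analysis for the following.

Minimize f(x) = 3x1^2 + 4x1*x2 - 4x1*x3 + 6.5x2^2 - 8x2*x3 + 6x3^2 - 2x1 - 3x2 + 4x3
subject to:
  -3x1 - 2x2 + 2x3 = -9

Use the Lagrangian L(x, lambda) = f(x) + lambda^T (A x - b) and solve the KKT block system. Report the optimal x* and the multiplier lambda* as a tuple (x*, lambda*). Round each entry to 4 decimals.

Form the Lagrangian:
  L(x, lambda) = (1/2) x^T Q x + c^T x + lambda^T (A x - b)
Stationarity (grad_x L = 0): Q x + c + A^T lambda = 0.
Primal feasibility: A x = b.

This gives the KKT block system:
  [ Q   A^T ] [ x     ]   [-c ]
  [ A    0  ] [ lambda ] = [ b ]

Solving the linear system:
  x*      = (2.8039, 0.0196, -0.2745)
  lambda* = (5.3333)
  f(x*)   = 20.6176

x* = (2.8039, 0.0196, -0.2745), lambda* = (5.3333)


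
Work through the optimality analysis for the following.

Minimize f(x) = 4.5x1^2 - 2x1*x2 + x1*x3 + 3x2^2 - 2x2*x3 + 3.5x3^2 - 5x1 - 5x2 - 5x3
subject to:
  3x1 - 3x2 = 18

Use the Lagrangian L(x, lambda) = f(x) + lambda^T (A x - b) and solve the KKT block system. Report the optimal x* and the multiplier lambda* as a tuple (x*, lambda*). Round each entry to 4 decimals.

Form the Lagrangian:
  L(x, lambda) = (1/2) x^T Q x + c^T x + lambda^T (A x - b)
Stationarity (grad_x L = 0): Q x + c + A^T lambda = 0.
Primal feasibility: A x = b.

This gives the KKT block system:
  [ Q   A^T ] [ x     ]   [-c ]
  [ A    0  ] [ lambda ] = [ b ]

Solving the linear system:
  x*      = (3.0395, -2.9605, -0.5658)
  lambda* = (-9.2368)
  f(x*)   = 84.3487

x* = (3.0395, -2.9605, -0.5658), lambda* = (-9.2368)


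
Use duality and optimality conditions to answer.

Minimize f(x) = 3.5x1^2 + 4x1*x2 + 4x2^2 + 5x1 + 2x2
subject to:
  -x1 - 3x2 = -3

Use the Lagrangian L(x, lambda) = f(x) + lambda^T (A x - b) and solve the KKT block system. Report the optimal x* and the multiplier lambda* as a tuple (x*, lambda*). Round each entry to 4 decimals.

Form the Lagrangian:
  L(x, lambda) = (1/2) x^T Q x + c^T x + lambda^T (A x - b)
Stationarity (grad_x L = 0): Q x + c + A^T lambda = 0.
Primal feasibility: A x = b.

This gives the KKT block system:
  [ Q   A^T ] [ x     ]   [-c ]
  [ A    0  ] [ lambda ] = [ b ]

Solving the linear system:
  x*      = (-1.0851, 1.3617)
  lambda* = (2.8511)
  f(x*)   = 2.9255

x* = (-1.0851, 1.3617), lambda* = (2.8511)


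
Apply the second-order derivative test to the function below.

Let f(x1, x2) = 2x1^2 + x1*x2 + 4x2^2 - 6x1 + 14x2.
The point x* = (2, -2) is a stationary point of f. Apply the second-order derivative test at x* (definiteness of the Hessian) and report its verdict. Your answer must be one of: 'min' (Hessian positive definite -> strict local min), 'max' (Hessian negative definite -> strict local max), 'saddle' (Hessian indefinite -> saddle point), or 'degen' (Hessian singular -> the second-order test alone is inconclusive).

Compute the Hessian H = grad^2 f:
  H = [[4, 1], [1, 8]]
Verify stationarity: grad f(x*) = H x* + g = (0, 0).
Eigenvalues of H: 3.7639, 8.2361.
Both eigenvalues > 0, so H is positive definite -> x* is a strict local min.

min


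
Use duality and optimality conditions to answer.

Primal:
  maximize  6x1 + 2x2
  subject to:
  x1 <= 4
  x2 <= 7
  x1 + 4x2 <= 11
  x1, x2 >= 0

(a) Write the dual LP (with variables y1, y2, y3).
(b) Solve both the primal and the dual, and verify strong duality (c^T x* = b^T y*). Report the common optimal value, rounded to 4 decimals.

The standard primal-dual pair for 'max c^T x s.t. A x <= b, x >= 0' is:
  Dual:  min b^T y  s.t.  A^T y >= c,  y >= 0.

So the dual LP is:
  minimize  4y1 + 7y2 + 11y3
  subject to:
    y1 + y3 >= 6
    y2 + 4y3 >= 2
    y1, y2, y3 >= 0

Solving the primal: x* = (4, 1.75).
  primal value c^T x* = 27.5.
Solving the dual: y* = (5.5, 0, 0.5).
  dual value b^T y* = 27.5.
Strong duality: c^T x* = b^T y*. Confirmed.

27.5


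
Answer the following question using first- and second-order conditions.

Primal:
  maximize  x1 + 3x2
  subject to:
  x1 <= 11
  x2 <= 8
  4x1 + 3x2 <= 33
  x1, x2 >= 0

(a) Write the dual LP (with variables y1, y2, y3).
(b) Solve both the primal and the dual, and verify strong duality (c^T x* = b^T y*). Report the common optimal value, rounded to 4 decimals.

The standard primal-dual pair for 'max c^T x s.t. A x <= b, x >= 0' is:
  Dual:  min b^T y  s.t.  A^T y >= c,  y >= 0.

So the dual LP is:
  minimize  11y1 + 8y2 + 33y3
  subject to:
    y1 + 4y3 >= 1
    y2 + 3y3 >= 3
    y1, y2, y3 >= 0

Solving the primal: x* = (2.25, 8).
  primal value c^T x* = 26.25.
Solving the dual: y* = (0, 2.25, 0.25).
  dual value b^T y* = 26.25.
Strong duality: c^T x* = b^T y*. Confirmed.

26.25


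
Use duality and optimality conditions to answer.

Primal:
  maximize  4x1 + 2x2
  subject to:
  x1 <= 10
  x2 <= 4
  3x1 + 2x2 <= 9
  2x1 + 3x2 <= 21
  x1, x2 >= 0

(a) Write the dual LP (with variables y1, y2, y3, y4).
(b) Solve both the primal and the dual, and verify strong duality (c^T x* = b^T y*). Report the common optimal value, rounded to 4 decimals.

The standard primal-dual pair for 'max c^T x s.t. A x <= b, x >= 0' is:
  Dual:  min b^T y  s.t.  A^T y >= c,  y >= 0.

So the dual LP is:
  minimize  10y1 + 4y2 + 9y3 + 21y4
  subject to:
    y1 + 3y3 + 2y4 >= 4
    y2 + 2y3 + 3y4 >= 2
    y1, y2, y3, y4 >= 0

Solving the primal: x* = (3, 0).
  primal value c^T x* = 12.
Solving the dual: y* = (0, 0, 1.3333, 0).
  dual value b^T y* = 12.
Strong duality: c^T x* = b^T y*. Confirmed.

12


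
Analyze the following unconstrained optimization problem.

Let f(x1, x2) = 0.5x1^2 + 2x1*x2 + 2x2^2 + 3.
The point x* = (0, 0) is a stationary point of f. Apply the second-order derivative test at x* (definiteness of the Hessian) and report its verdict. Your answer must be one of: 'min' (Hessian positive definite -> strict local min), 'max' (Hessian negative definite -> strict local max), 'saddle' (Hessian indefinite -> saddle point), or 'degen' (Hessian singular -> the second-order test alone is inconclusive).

Compute the Hessian H = grad^2 f:
  H = [[1, 2], [2, 4]]
Verify stationarity: grad f(x*) = H x* + g = (0, 0).
Eigenvalues of H: 0, 5.
H has a zero eigenvalue (singular; positive semidefinite but not definite), so H is neither positive definite, negative definite, nor indefinite. The second-order test alone is inconclusive -> degen.
(Indeed, f is constant along the null direction of H through x*, so x* is not a strict local extremum.)

degen


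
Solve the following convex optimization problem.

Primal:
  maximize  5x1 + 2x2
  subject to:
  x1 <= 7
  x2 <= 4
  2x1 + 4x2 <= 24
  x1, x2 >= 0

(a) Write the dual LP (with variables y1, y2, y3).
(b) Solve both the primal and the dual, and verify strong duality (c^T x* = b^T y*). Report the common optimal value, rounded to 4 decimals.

The standard primal-dual pair for 'max c^T x s.t. A x <= b, x >= 0' is:
  Dual:  min b^T y  s.t.  A^T y >= c,  y >= 0.

So the dual LP is:
  minimize  7y1 + 4y2 + 24y3
  subject to:
    y1 + 2y3 >= 5
    y2 + 4y3 >= 2
    y1, y2, y3 >= 0

Solving the primal: x* = (7, 2.5).
  primal value c^T x* = 40.
Solving the dual: y* = (4, 0, 0.5).
  dual value b^T y* = 40.
Strong duality: c^T x* = b^T y*. Confirmed.

40


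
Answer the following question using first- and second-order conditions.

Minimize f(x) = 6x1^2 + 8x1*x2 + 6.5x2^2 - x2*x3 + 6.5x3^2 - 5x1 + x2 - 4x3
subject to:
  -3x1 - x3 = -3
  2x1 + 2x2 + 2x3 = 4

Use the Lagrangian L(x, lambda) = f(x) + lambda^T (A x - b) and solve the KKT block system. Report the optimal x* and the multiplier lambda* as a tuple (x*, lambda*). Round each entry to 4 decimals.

Form the Lagrangian:
  L(x, lambda) = (1/2) x^T Q x + c^T x + lambda^T (A x - b)
Stationarity (grad_x L = 0): Q x + c + A^T lambda = 0.
Primal feasibility: A x = b.

This gives the KKT block system:
  [ Q   A^T ] [ x     ]   [-c ]
  [ A    0  ] [ lambda ] = [ b ]

Solving the linear system:
  x*      = (0.6711, 0.3422, 0.9867)
  lambda* = (-1.3467, -4.9156)
  f(x*)   = 4.3311

x* = (0.6711, 0.3422, 0.9867), lambda* = (-1.3467, -4.9156)


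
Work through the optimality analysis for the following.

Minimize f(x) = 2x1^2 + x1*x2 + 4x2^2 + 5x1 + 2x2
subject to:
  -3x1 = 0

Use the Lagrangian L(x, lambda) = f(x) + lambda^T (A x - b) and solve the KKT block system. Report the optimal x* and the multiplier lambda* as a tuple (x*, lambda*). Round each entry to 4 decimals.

Form the Lagrangian:
  L(x, lambda) = (1/2) x^T Q x + c^T x + lambda^T (A x - b)
Stationarity (grad_x L = 0): Q x + c + A^T lambda = 0.
Primal feasibility: A x = b.

This gives the KKT block system:
  [ Q   A^T ] [ x     ]   [-c ]
  [ A    0  ] [ lambda ] = [ b ]

Solving the linear system:
  x*      = (0, -0.25)
  lambda* = (1.5833)
  f(x*)   = -0.25

x* = (0, -0.25), lambda* = (1.5833)


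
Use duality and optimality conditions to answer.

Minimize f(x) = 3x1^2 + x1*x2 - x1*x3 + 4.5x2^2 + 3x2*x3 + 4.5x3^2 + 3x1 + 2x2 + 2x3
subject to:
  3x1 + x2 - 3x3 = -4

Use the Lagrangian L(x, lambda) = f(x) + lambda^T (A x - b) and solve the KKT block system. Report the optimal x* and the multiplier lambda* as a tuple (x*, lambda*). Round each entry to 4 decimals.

Form the Lagrangian:
  L(x, lambda) = (1/2) x^T Q x + c^T x + lambda^T (A x - b)
Stationarity (grad_x L = 0): Q x + c + A^T lambda = 0.
Primal feasibility: A x = b.

This gives the KKT block system:
  [ Q   A^T ] [ x     ]   [-c ]
  [ A    0  ] [ lambda ] = [ b ]

Solving the linear system:
  x*      = (-1.0478, -0.3068, 0.1833)
  lambda* = (1.259)
  f(x*)   = 0.8227

x* = (-1.0478, -0.3068, 0.1833), lambda* = (1.259)


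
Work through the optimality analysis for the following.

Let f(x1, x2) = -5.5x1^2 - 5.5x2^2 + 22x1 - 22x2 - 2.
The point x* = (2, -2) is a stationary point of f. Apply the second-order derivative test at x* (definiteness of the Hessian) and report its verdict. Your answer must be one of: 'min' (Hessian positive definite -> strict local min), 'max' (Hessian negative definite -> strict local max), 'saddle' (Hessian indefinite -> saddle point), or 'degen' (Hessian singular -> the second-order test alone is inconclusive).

Compute the Hessian H = grad^2 f:
  H = [[-11, 0], [0, -11]]
Verify stationarity: grad f(x*) = H x* + g = (0, 0).
Eigenvalues of H: -11, -11.
Both eigenvalues < 0, so H is negative definite -> x* is a strict local max.

max


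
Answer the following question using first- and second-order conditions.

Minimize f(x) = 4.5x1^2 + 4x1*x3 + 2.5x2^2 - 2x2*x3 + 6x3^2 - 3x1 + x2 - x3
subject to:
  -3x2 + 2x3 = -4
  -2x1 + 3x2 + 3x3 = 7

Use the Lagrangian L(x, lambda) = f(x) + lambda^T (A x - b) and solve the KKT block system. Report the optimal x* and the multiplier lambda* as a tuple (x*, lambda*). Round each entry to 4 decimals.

Form the Lagrangian:
  L(x, lambda) = (1/2) x^T Q x + c^T x + lambda^T (A x - b)
Stationarity (grad_x L = 0): Q x + c + A^T lambda = 0.
Primal feasibility: A x = b.

This gives the KKT block system:
  [ Q   A^T ] [ x     ]   [-c ]
  [ A    0  ] [ lambda ] = [ b ]

Solving the linear system:
  x*      = (-0.1958, 1.6811, 0.5217)
  lambda* = (1.4495, -1.3379)
  f(x*)   = 8.4551

x* = (-0.1958, 1.6811, 0.5217), lambda* = (1.4495, -1.3379)


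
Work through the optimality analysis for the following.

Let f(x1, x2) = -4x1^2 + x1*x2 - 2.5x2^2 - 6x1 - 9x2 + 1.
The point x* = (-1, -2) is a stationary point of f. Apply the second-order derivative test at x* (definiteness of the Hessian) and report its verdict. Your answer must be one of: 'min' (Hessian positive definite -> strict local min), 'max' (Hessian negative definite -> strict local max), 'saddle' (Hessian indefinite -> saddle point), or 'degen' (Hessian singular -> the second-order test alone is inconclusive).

Compute the Hessian H = grad^2 f:
  H = [[-8, 1], [1, -5]]
Verify stationarity: grad f(x*) = H x* + g = (0, 0).
Eigenvalues of H: -8.3028, -4.6972.
Both eigenvalues < 0, so H is negative definite -> x* is a strict local max.

max


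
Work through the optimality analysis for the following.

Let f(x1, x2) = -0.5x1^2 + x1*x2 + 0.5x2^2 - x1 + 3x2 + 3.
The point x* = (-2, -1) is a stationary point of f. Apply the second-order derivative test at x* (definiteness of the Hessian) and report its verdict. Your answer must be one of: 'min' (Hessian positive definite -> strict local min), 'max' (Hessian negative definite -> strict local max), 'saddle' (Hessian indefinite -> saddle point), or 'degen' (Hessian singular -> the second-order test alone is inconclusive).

Compute the Hessian H = grad^2 f:
  H = [[-1, 1], [1, 1]]
Verify stationarity: grad f(x*) = H x* + g = (0, 0).
Eigenvalues of H: -1.4142, 1.4142.
Eigenvalues have mixed signs, so H is indefinite -> x* is a saddle point.

saddle


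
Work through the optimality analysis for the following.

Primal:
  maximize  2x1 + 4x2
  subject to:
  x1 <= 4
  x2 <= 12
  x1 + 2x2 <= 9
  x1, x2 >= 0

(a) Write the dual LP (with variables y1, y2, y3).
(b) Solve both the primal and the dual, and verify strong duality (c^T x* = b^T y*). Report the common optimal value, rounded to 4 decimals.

The standard primal-dual pair for 'max c^T x s.t. A x <= b, x >= 0' is:
  Dual:  min b^T y  s.t.  A^T y >= c,  y >= 0.

So the dual LP is:
  minimize  4y1 + 12y2 + 9y3
  subject to:
    y1 + y3 >= 2
    y2 + 2y3 >= 4
    y1, y2, y3 >= 0

Solving the primal: x* = (0, 4.5).
  primal value c^T x* = 18.
Solving the dual: y* = (0, 0, 2).
  dual value b^T y* = 18.
Strong duality: c^T x* = b^T y*. Confirmed.

18


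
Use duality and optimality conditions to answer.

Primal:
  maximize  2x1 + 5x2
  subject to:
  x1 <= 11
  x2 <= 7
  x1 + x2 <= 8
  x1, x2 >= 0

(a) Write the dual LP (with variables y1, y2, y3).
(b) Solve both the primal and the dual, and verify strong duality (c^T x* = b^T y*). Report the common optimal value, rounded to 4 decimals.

The standard primal-dual pair for 'max c^T x s.t. A x <= b, x >= 0' is:
  Dual:  min b^T y  s.t.  A^T y >= c,  y >= 0.

So the dual LP is:
  minimize  11y1 + 7y2 + 8y3
  subject to:
    y1 + y3 >= 2
    y2 + y3 >= 5
    y1, y2, y3 >= 0

Solving the primal: x* = (1, 7).
  primal value c^T x* = 37.
Solving the dual: y* = (0, 3, 2).
  dual value b^T y* = 37.
Strong duality: c^T x* = b^T y*. Confirmed.

37


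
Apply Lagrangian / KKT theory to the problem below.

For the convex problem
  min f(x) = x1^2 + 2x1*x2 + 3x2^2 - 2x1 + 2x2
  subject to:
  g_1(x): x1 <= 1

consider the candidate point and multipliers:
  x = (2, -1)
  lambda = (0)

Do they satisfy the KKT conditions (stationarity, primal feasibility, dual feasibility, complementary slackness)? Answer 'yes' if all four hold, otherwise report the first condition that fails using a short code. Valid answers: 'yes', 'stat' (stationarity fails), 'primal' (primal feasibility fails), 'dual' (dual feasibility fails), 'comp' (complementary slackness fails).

Gradient of f: grad f(x) = Q x + c = (0, 0)
Constraint values g_i(x) = a_i^T x - b_i:
  g_1((2, -1)) = 1
Stationarity residual: grad f(x) + sum_i lambda_i a_i = (0, 0)
  -> stationarity OK
Primal feasibility (all g_i <= 0): FAILS
Dual feasibility (all lambda_i >= 0): OK
Complementary slackness (lambda_i * g_i(x) = 0 for all i): OK

Verdict: the first failing condition is primal_feasibility -> primal.

primal


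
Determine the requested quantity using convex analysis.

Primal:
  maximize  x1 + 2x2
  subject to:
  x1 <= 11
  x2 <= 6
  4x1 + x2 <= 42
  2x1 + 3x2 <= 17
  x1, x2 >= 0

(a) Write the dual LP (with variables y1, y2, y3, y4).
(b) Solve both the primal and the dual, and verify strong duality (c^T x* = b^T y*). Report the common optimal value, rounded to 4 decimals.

The standard primal-dual pair for 'max c^T x s.t. A x <= b, x >= 0' is:
  Dual:  min b^T y  s.t.  A^T y >= c,  y >= 0.

So the dual LP is:
  minimize  11y1 + 6y2 + 42y3 + 17y4
  subject to:
    y1 + 4y3 + 2y4 >= 1
    y2 + y3 + 3y4 >= 2
    y1, y2, y3, y4 >= 0

Solving the primal: x* = (0, 5.6667).
  primal value c^T x* = 11.3333.
Solving the dual: y* = (0, 0, 0, 0.6667).
  dual value b^T y* = 11.3333.
Strong duality: c^T x* = b^T y*. Confirmed.

11.3333


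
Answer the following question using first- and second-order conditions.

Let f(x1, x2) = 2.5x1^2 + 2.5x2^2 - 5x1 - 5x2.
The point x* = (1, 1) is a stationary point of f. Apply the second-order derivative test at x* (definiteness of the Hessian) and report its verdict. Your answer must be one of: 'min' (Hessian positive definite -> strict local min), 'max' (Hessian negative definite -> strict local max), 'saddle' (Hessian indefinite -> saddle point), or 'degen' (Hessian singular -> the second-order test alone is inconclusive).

Compute the Hessian H = grad^2 f:
  H = [[5, 0], [0, 5]]
Verify stationarity: grad f(x*) = H x* + g = (0, 0).
Eigenvalues of H: 5, 5.
Both eigenvalues > 0, so H is positive definite -> x* is a strict local min.

min


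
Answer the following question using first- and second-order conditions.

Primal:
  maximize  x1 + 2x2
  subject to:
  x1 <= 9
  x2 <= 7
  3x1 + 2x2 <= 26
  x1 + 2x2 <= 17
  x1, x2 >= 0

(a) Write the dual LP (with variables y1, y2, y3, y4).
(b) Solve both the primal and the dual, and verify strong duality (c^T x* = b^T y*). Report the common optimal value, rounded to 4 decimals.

The standard primal-dual pair for 'max c^T x s.t. A x <= b, x >= 0' is:
  Dual:  min b^T y  s.t.  A^T y >= c,  y >= 0.

So the dual LP is:
  minimize  9y1 + 7y2 + 26y3 + 17y4
  subject to:
    y1 + 3y3 + y4 >= 1
    y2 + 2y3 + 2y4 >= 2
    y1, y2, y3, y4 >= 0

Solving the primal: x* = (4.5, 6.25).
  primal value c^T x* = 17.
Solving the dual: y* = (0, 0, 0, 1).
  dual value b^T y* = 17.
Strong duality: c^T x* = b^T y*. Confirmed.

17


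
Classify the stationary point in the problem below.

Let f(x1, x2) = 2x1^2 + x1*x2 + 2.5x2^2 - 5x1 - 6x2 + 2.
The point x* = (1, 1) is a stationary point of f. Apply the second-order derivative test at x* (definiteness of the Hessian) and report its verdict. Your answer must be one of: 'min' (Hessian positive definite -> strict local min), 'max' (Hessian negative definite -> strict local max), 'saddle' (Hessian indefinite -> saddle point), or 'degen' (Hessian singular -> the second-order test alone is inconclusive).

Compute the Hessian H = grad^2 f:
  H = [[4, 1], [1, 5]]
Verify stationarity: grad f(x*) = H x* + g = (0, 0).
Eigenvalues of H: 3.382, 5.618.
Both eigenvalues > 0, so H is positive definite -> x* is a strict local min.

min


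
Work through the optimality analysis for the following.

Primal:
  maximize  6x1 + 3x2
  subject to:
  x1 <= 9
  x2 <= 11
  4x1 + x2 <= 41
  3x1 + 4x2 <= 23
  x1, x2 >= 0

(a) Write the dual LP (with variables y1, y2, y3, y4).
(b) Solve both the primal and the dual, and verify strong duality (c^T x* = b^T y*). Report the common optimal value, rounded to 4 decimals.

The standard primal-dual pair for 'max c^T x s.t. A x <= b, x >= 0' is:
  Dual:  min b^T y  s.t.  A^T y >= c,  y >= 0.

So the dual LP is:
  minimize  9y1 + 11y2 + 41y3 + 23y4
  subject to:
    y1 + 4y3 + 3y4 >= 6
    y2 + y3 + 4y4 >= 3
    y1, y2, y3, y4 >= 0

Solving the primal: x* = (7.6667, 0).
  primal value c^T x* = 46.
Solving the dual: y* = (0, 0, 0, 2).
  dual value b^T y* = 46.
Strong duality: c^T x* = b^T y*. Confirmed.

46


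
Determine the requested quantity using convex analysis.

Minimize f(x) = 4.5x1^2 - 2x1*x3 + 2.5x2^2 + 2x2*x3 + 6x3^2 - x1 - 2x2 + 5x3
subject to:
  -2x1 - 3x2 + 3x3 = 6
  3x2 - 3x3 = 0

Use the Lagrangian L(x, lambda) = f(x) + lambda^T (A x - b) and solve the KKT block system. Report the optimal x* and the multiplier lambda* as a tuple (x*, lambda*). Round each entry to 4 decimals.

Form the Lagrangian:
  L(x, lambda) = (1/2) x^T Q x + c^T x + lambda^T (A x - b)
Stationarity (grad_x L = 0): Q x + c + A^T lambda = 0.
Primal feasibility: A x = b.

This gives the KKT block system:
  [ Q   A^T ] [ x     ]   [-c ]
  [ A    0  ] [ lambda ] = [ b ]

Solving the linear system:
  x*      = (-3, -0.4286, -0.4286)
  lambda* = (-13.5714, -11.9048)
  f(x*)   = 41.5714

x* = (-3, -0.4286, -0.4286), lambda* = (-13.5714, -11.9048)


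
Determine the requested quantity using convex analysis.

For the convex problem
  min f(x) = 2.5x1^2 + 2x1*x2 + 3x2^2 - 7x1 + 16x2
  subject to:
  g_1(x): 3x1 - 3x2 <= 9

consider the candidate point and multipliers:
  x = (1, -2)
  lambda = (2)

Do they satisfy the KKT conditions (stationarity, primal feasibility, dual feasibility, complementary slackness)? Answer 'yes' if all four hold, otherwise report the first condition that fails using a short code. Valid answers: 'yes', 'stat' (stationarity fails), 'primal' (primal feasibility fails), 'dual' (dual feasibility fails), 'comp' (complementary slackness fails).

Gradient of f: grad f(x) = Q x + c = (-6, 6)
Constraint values g_i(x) = a_i^T x - b_i:
  g_1((1, -2)) = 0
Stationarity residual: grad f(x) + sum_i lambda_i a_i = (0, 0)
  -> stationarity OK
Primal feasibility (all g_i <= 0): OK
Dual feasibility (all lambda_i >= 0): OK
Complementary slackness (lambda_i * g_i(x) = 0 for all i): OK

Verdict: yes, KKT holds.

yes


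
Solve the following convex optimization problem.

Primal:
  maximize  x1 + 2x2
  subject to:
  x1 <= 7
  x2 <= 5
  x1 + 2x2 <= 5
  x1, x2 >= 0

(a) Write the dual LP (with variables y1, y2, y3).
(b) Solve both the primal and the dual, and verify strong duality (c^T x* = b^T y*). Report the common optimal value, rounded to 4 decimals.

The standard primal-dual pair for 'max c^T x s.t. A x <= b, x >= 0' is:
  Dual:  min b^T y  s.t.  A^T y >= c,  y >= 0.

So the dual LP is:
  minimize  7y1 + 5y2 + 5y3
  subject to:
    y1 + y3 >= 1
    y2 + 2y3 >= 2
    y1, y2, y3 >= 0

Solving the primal: x* = (5, 0).
  primal value c^T x* = 5.
Solving the dual: y* = (0, 0, 1).
  dual value b^T y* = 5.
Strong duality: c^T x* = b^T y*. Confirmed.

5


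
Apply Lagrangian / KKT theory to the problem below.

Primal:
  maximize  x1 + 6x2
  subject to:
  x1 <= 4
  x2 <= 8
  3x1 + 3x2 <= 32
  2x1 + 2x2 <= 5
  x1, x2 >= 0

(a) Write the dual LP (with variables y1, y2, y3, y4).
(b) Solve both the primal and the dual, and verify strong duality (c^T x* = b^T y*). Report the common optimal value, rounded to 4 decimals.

The standard primal-dual pair for 'max c^T x s.t. A x <= b, x >= 0' is:
  Dual:  min b^T y  s.t.  A^T y >= c,  y >= 0.

So the dual LP is:
  minimize  4y1 + 8y2 + 32y3 + 5y4
  subject to:
    y1 + 3y3 + 2y4 >= 1
    y2 + 3y3 + 2y4 >= 6
    y1, y2, y3, y4 >= 0

Solving the primal: x* = (0, 2.5).
  primal value c^T x* = 15.
Solving the dual: y* = (0, 0, 0, 3).
  dual value b^T y* = 15.
Strong duality: c^T x* = b^T y*. Confirmed.

15


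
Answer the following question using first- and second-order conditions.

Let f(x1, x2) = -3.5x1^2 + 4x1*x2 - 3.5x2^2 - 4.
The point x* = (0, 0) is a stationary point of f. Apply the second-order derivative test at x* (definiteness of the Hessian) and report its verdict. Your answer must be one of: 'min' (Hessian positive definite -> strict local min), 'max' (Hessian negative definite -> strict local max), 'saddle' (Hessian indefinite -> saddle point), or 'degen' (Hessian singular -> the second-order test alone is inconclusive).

Compute the Hessian H = grad^2 f:
  H = [[-7, 4], [4, -7]]
Verify stationarity: grad f(x*) = H x* + g = (0, 0).
Eigenvalues of H: -11, -3.
Both eigenvalues < 0, so H is negative definite -> x* is a strict local max.

max


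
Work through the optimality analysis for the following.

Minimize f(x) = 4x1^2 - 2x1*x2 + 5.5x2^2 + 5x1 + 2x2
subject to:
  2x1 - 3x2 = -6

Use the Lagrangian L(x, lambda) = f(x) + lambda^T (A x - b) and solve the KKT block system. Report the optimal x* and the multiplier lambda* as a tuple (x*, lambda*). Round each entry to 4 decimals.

Form the Lagrangian:
  L(x, lambda) = (1/2) x^T Q x + c^T x + lambda^T (A x - b)
Stationarity (grad_x L = 0): Q x + c + A^T lambda = 0.
Primal feasibility: A x = b.

This gives the KKT block system:
  [ Q   A^T ] [ x     ]   [-c ]
  [ A    0  ] [ lambda ] = [ b ]

Solving the linear system:
  x*      = (-1.663, 0.8913)
  lambda* = (5.0435)
  f(x*)   = 11.8641

x* = (-1.663, 0.8913), lambda* = (5.0435)


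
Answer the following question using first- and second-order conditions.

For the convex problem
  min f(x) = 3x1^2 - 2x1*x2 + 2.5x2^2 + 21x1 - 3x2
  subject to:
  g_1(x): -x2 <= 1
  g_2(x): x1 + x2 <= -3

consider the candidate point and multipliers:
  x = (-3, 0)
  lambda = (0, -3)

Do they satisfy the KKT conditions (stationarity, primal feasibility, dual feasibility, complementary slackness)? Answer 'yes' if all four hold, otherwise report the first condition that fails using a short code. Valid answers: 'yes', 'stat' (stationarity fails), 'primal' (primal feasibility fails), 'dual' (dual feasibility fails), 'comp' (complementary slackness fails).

Gradient of f: grad f(x) = Q x + c = (3, 3)
Constraint values g_i(x) = a_i^T x - b_i:
  g_1((-3, 0)) = -1
  g_2((-3, 0)) = 0
Stationarity residual: grad f(x) + sum_i lambda_i a_i = (0, 0)
  -> stationarity OK
Primal feasibility (all g_i <= 0): OK
Dual feasibility (all lambda_i >= 0): FAILS
Complementary slackness (lambda_i * g_i(x) = 0 for all i): OK

Verdict: the first failing condition is dual_feasibility -> dual.

dual


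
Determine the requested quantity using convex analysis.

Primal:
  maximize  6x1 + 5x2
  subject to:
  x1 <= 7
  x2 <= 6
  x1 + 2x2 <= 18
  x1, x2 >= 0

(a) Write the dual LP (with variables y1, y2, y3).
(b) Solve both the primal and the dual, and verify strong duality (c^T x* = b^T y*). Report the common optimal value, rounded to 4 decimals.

The standard primal-dual pair for 'max c^T x s.t. A x <= b, x >= 0' is:
  Dual:  min b^T y  s.t.  A^T y >= c,  y >= 0.

So the dual LP is:
  minimize  7y1 + 6y2 + 18y3
  subject to:
    y1 + y3 >= 6
    y2 + 2y3 >= 5
    y1, y2, y3 >= 0

Solving the primal: x* = (7, 5.5).
  primal value c^T x* = 69.5.
Solving the dual: y* = (3.5, 0, 2.5).
  dual value b^T y* = 69.5.
Strong duality: c^T x* = b^T y*. Confirmed.

69.5


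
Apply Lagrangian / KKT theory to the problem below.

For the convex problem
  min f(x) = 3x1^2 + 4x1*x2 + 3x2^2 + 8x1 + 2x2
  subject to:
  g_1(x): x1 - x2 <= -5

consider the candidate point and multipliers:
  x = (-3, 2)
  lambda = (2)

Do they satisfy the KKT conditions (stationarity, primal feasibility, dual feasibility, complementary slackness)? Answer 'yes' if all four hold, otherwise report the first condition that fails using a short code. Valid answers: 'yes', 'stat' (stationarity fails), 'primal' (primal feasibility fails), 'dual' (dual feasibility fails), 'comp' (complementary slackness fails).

Gradient of f: grad f(x) = Q x + c = (-2, 2)
Constraint values g_i(x) = a_i^T x - b_i:
  g_1((-3, 2)) = 0
Stationarity residual: grad f(x) + sum_i lambda_i a_i = (0, 0)
  -> stationarity OK
Primal feasibility (all g_i <= 0): OK
Dual feasibility (all lambda_i >= 0): OK
Complementary slackness (lambda_i * g_i(x) = 0 for all i): OK

Verdict: yes, KKT holds.

yes


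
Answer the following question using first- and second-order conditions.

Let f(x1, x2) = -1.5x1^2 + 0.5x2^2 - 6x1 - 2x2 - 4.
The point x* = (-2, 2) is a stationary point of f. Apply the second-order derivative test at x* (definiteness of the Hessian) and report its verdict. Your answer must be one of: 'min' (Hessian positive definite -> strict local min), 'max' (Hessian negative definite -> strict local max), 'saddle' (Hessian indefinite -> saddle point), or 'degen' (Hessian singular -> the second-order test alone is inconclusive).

Compute the Hessian H = grad^2 f:
  H = [[-3, 0], [0, 1]]
Verify stationarity: grad f(x*) = H x* + g = (0, 0).
Eigenvalues of H: -3, 1.
Eigenvalues have mixed signs, so H is indefinite -> x* is a saddle point.

saddle


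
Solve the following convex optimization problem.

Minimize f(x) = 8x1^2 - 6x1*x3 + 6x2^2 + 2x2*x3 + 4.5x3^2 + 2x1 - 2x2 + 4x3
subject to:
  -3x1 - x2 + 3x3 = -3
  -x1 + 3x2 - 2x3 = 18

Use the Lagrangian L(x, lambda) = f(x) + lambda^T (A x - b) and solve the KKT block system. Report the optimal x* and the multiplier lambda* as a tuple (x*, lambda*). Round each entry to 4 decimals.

Form the Lagrangian:
  L(x, lambda) = (1/2) x^T Q x + c^T x + lambda^T (A x - b)
Stationarity (grad_x L = 0): Q x + c + A^T lambda = 0.
Primal feasibility: A x = b.

This gives the KKT block system:
  [ Q   A^T ] [ x     ]   [-c ]
  [ A    0  ] [ lambda ] = [ b ]

Solving the linear system:
  x*      = (-3.2123, 2.727, -3.3033)
  lambda* = (-6.4614, -10.193)
  f(x*)   = 69.4991

x* = (-3.2123, 2.727, -3.3033), lambda* = (-6.4614, -10.193)


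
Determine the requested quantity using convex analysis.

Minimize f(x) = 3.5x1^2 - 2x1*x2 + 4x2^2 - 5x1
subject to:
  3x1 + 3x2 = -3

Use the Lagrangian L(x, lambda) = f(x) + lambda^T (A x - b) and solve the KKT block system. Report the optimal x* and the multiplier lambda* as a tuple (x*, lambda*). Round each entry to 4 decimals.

Form the Lagrangian:
  L(x, lambda) = (1/2) x^T Q x + c^T x + lambda^T (A x - b)
Stationarity (grad_x L = 0): Q x + c + A^T lambda = 0.
Primal feasibility: A x = b.

This gives the KKT block system:
  [ Q   A^T ] [ x     ]   [-c ]
  [ A    0  ] [ lambda ] = [ b ]

Solving the linear system:
  x*      = (-0.2632, -0.7368)
  lambda* = (1.7895)
  f(x*)   = 3.3421

x* = (-0.2632, -0.7368), lambda* = (1.7895)


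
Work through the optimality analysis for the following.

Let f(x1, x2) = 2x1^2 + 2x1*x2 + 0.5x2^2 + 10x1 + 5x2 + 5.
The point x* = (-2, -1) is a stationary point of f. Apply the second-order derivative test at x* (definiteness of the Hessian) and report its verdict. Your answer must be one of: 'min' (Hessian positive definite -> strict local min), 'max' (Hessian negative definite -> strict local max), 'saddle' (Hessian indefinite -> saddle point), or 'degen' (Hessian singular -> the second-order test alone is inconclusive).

Compute the Hessian H = grad^2 f:
  H = [[4, 2], [2, 1]]
Verify stationarity: grad f(x*) = H x* + g = (0, 0).
Eigenvalues of H: 0, 5.
H has a zero eigenvalue (singular; positive semidefinite but not definite), so H is neither positive definite, negative definite, nor indefinite. The second-order test alone is inconclusive -> degen.
(Indeed, f is constant along the null direction of H through x*, so x* is not a strict local extremum.)

degen


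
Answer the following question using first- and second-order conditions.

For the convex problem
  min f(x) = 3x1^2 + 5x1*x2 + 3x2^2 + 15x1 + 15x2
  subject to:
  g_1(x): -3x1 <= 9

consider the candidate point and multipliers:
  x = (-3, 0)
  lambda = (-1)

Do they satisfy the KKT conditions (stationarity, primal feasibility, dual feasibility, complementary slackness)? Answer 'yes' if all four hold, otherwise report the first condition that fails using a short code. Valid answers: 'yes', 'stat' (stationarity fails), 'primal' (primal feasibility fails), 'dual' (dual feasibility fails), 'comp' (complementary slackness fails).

Gradient of f: grad f(x) = Q x + c = (-3, 0)
Constraint values g_i(x) = a_i^T x - b_i:
  g_1((-3, 0)) = 0
Stationarity residual: grad f(x) + sum_i lambda_i a_i = (0, 0)
  -> stationarity OK
Primal feasibility (all g_i <= 0): OK
Dual feasibility (all lambda_i >= 0): FAILS
Complementary slackness (lambda_i * g_i(x) = 0 for all i): OK

Verdict: the first failing condition is dual_feasibility -> dual.

dual


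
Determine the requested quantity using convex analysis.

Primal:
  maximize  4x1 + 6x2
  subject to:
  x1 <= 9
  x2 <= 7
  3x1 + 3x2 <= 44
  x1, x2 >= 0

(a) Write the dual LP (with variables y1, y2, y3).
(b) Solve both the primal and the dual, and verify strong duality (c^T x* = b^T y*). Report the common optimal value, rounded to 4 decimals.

The standard primal-dual pair for 'max c^T x s.t. A x <= b, x >= 0' is:
  Dual:  min b^T y  s.t.  A^T y >= c,  y >= 0.

So the dual LP is:
  minimize  9y1 + 7y2 + 44y3
  subject to:
    y1 + 3y3 >= 4
    y2 + 3y3 >= 6
    y1, y2, y3 >= 0

Solving the primal: x* = (7.6667, 7).
  primal value c^T x* = 72.6667.
Solving the dual: y* = (0, 2, 1.3333).
  dual value b^T y* = 72.6667.
Strong duality: c^T x* = b^T y*. Confirmed.

72.6667


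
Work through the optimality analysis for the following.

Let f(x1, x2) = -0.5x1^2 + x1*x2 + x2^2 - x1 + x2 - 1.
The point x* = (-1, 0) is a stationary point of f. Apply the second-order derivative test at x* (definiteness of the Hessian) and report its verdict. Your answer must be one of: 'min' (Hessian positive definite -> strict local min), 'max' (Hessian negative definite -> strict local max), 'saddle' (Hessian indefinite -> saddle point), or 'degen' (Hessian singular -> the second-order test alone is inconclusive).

Compute the Hessian H = grad^2 f:
  H = [[-1, 1], [1, 2]]
Verify stationarity: grad f(x*) = H x* + g = (0, 0).
Eigenvalues of H: -1.3028, 2.3028.
Eigenvalues have mixed signs, so H is indefinite -> x* is a saddle point.

saddle


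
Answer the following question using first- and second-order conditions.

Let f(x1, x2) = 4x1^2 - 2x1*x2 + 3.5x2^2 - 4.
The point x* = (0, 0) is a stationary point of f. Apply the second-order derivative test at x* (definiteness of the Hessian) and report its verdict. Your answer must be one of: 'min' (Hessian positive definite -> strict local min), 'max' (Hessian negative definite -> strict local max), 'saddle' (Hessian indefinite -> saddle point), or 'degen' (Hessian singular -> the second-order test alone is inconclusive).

Compute the Hessian H = grad^2 f:
  H = [[8, -2], [-2, 7]]
Verify stationarity: grad f(x*) = H x* + g = (0, 0).
Eigenvalues of H: 5.4384, 9.5616.
Both eigenvalues > 0, so H is positive definite -> x* is a strict local min.

min


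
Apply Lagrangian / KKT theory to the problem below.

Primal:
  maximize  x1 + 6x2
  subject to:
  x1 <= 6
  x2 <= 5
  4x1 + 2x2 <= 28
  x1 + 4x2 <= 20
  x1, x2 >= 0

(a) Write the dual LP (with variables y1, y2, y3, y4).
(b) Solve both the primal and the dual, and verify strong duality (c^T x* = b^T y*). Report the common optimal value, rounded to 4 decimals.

The standard primal-dual pair for 'max c^T x s.t. A x <= b, x >= 0' is:
  Dual:  min b^T y  s.t.  A^T y >= c,  y >= 0.

So the dual LP is:
  minimize  6y1 + 5y2 + 28y3 + 20y4
  subject to:
    y1 + 4y3 + y4 >= 1
    y2 + 2y3 + 4y4 >= 6
    y1, y2, y3, y4 >= 0

Solving the primal: x* = (0, 5).
  primal value c^T x* = 30.
Solving the dual: y* = (0, 2, 0, 1).
  dual value b^T y* = 30.
Strong duality: c^T x* = b^T y*. Confirmed.

30


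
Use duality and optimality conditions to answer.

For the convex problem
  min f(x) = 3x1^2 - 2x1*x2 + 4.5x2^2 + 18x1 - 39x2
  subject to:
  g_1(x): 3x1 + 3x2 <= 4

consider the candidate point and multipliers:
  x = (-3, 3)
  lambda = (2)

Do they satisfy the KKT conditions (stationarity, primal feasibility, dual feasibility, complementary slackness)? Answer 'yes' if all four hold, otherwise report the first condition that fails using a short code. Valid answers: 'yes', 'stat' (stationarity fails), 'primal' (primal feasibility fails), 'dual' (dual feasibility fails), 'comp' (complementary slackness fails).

Gradient of f: grad f(x) = Q x + c = (-6, -6)
Constraint values g_i(x) = a_i^T x - b_i:
  g_1((-3, 3)) = -4
Stationarity residual: grad f(x) + sum_i lambda_i a_i = (0, 0)
  -> stationarity OK
Primal feasibility (all g_i <= 0): OK
Dual feasibility (all lambda_i >= 0): OK
Complementary slackness (lambda_i * g_i(x) = 0 for all i): FAILS

Verdict: the first failing condition is complementary_slackness -> comp.

comp


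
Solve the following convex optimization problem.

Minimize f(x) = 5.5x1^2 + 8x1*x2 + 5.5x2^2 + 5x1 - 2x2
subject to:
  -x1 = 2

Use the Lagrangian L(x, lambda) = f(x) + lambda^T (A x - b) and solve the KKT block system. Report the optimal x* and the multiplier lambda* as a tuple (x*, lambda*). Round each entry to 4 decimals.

Form the Lagrangian:
  L(x, lambda) = (1/2) x^T Q x + c^T x + lambda^T (A x - b)
Stationarity (grad_x L = 0): Q x + c + A^T lambda = 0.
Primal feasibility: A x = b.

This gives the KKT block system:
  [ Q   A^T ] [ x     ]   [-c ]
  [ A    0  ] [ lambda ] = [ b ]

Solving the linear system:
  x*      = (-2, 1.6364)
  lambda* = (-3.9091)
  f(x*)   = -2.7273

x* = (-2, 1.6364), lambda* = (-3.9091)


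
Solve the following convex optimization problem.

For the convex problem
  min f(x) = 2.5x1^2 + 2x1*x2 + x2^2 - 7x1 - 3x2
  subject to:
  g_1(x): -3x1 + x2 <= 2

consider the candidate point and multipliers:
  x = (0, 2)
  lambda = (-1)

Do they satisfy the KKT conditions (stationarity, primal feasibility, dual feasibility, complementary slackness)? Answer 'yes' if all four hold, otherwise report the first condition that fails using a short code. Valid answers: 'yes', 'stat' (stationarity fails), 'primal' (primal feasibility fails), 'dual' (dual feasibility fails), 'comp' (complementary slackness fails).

Gradient of f: grad f(x) = Q x + c = (-3, 1)
Constraint values g_i(x) = a_i^T x - b_i:
  g_1((0, 2)) = 0
Stationarity residual: grad f(x) + sum_i lambda_i a_i = (0, 0)
  -> stationarity OK
Primal feasibility (all g_i <= 0): OK
Dual feasibility (all lambda_i >= 0): FAILS
Complementary slackness (lambda_i * g_i(x) = 0 for all i): OK

Verdict: the first failing condition is dual_feasibility -> dual.

dual
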